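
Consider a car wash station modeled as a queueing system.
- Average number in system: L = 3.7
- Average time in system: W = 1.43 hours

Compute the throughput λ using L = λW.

Little's Law: L = λW, so λ = L/W
λ = 3.7/1.43 = 2.5874 cars/hour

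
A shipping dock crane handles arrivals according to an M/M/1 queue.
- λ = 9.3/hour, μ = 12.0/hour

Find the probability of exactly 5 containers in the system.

ρ = λ/μ = 9.3/12.0 = 0.7750
P(n) = (1-ρ)ρⁿ
P(5) = (1-0.7750) × 0.7750^5
P(5) = 0.2250 × 0.2796
P(5) = 0.06291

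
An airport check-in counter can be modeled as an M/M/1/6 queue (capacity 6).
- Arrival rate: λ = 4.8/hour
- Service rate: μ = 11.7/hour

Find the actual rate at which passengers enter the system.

ρ = λ/μ = 4.8/11.7 = 0.410256
P₀ = (1-ρ)/(1-ρ^(K+1)) = (1-0.410256)/(1-0.410256^7) = 0.5897/0.9980 = 0.5909
P_K = P₀×ρ^K = 0.5909 × 0.410256^6 = 0.5909 × 0.004768 = 0.002817
λ_eff = λ(1-P_K) = 4.8 × (1 - 0.002817) = 4.8 × 0.99718 = 4.7865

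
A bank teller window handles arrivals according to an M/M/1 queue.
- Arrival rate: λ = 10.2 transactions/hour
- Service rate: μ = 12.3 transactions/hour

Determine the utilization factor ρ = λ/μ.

Server utilization: ρ = λ/μ
ρ = 10.2/12.3 = 0.8293
The server is busy 82.93% of the time.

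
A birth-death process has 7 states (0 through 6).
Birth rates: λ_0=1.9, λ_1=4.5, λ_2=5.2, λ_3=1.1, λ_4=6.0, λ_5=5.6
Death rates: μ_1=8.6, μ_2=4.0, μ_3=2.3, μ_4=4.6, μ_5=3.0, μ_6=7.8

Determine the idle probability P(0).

Ratios P(n)/P(0) = (λ₀···λₙ₋₁)/(μ₁···μₙ):
P(1)/P(0) = (1.9)/(8.6) = 0.22093
P(2)/P(0) = (1.9×4.5)/(8.6×4.0) = 0.24855
P(3)/P(0) = (1.9×4.5×5.2)/(8.6×4.0×2.3) = 0.56193
P(4)/P(0) = (1.9×4.5×5.2×1.1)/(8.6×4.0×2.3×4.6) = 0.13437
P(5)/P(0) = (1.9×4.5×5.2×1.1×6.0)/(8.6×4.0×2.3×4.6×3.0) = 0.26875
P(6)/P(0) = (1.9×4.5×5.2×1.1×6.0×5.6)/(8.6×4.0×2.3×4.6×3.0×7.8) = 0.19295

Normalization: ∑ P(n) = 1
P(0) × (1.0000 + 0.22093 + 0.24855 + 0.56193 + 0.13437 + 0.26875 + 0.19295) = 1
P(0) × 2.6275 = 1
P(0) = 1/2.6275 = 0.3806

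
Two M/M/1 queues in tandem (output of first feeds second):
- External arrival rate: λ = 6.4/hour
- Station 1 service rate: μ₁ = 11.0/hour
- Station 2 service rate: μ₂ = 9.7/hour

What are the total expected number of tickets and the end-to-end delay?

By Jackson's theorem, each station behaves as independent M/M/1.
Station 1: ρ₁ = 6.4/11.0 = 0.5818, L₁ = ρ₁/(1-ρ₁) = λ/(μ₁-λ) = 6.4/4.60 = 1.3913
Station 2: ρ₂ = 6.4/9.7 = 0.6598, L₂ = ρ₂/(1-ρ₂) = λ/(μ₂-λ) = 6.4/3.30 = 1.9394
Total: L = L₁ + L₂ = 1.3913 + 1.9394 = 3.3307
W = L/λ = 3.3307/6.4 = 0.5204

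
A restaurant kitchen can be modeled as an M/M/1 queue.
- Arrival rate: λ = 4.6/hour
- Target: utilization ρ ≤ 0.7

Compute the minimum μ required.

ρ = λ/μ, so μ = λ/ρ
μ ≥ 4.6/0.7 = 6.5714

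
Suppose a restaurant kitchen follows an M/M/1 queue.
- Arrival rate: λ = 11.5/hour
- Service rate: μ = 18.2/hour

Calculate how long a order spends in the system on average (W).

First, compute utilization: ρ = λ/μ = 11.5/18.2 = 0.6319
For M/M/1: W = 1/(μ-λ)
W = 1/(18.2-11.5) = 1/6.70
W = 0.1493 hours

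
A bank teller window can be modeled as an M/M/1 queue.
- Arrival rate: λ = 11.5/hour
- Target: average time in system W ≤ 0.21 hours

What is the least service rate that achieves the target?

For M/M/1: W = 1/(μ-λ)
Need W ≤ 0.21, so 1/(μ-λ) ≤ 0.21
μ - λ ≥ 1/0.21 = 4.7619
μ ≥ 11.5 + 4.7619 = 16.2619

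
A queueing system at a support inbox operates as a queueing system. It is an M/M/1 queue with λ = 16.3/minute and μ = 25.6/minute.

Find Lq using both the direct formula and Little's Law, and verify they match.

Method 1 (direct): Lq = λ²/(μ(μ-λ)) = 265.69/(25.6 × 9.30) = 1.1160

Method 2 (Little's Law):
W = 1/(μ-λ) = 1/9.30 = 0.107527
Wq = W - 1/μ = 0.107527 - 0.0390625 = 0.068464
Lq = λWq = 16.3 × 0.068464 = 1.1160 ✔ (matches Method 1)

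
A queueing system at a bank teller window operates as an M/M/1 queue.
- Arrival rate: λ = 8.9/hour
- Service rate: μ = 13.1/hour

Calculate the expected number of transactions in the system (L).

ρ = λ/μ = 8.9/13.1 = 0.6794
For M/M/1: L = λ/(μ-λ)
L = 8.9/(13.1-8.9) = 8.9/4.20
L = 2.1190 transactions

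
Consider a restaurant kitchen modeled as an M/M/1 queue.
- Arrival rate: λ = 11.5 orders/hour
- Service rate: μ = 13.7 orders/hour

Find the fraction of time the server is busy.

Server utilization: ρ = λ/μ
ρ = 11.5/13.7 = 0.8394
The server is busy 83.94% of the time.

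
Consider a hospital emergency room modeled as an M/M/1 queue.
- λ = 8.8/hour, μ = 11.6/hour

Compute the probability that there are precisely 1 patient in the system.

ρ = λ/μ = 8.8/11.6 = 0.7586
P(n) = (1-ρ)ρⁿ
P(1) = (1-0.7586) × 0.7586^1
P(1) = 0.2414 × 0.7586
P(1) = 0.1831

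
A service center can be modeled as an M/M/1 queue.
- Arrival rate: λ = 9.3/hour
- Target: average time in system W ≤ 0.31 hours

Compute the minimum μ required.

For M/M/1: W = 1/(μ-λ)
Need W ≤ 0.31, so 1/(μ-λ) ≤ 0.31
μ - λ ≥ 1/0.31 = 3.2258
μ ≥ 9.3 + 3.2258 = 12.5258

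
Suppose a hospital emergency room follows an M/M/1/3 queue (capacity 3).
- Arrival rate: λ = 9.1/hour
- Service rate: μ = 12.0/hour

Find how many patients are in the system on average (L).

ρ = λ/μ = 9.1/12.0 = 0.75833
P₀ = (1-ρ)/(1-ρ^(K+1)) = (1-0.75833)/(1-0.75833^4) = 0.2417/0.6693 = 0.3611
P_K = P₀×ρ^K = 0.3611 × 0.75833^3 = 0.3611 × 0.4361 = 0.1575
L = ρ[1 - (K+1)ρ^K + Kρ^(K+1)] / [(1-ρ)(1-ρ^(K+1))]
L = 0.75833 × (1 - 4×0.43609 + 3×0.33070) / ((1 - 0.75833) × (1 - 0.33070)) = 1.1615 patients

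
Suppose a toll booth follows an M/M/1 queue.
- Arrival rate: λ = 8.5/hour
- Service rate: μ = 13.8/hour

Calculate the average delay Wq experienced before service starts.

First, compute utilization: ρ = λ/μ = 8.5/13.8 = 0.6159
For M/M/1: Wq = λ/(μ(μ-λ))
Wq = 8.5/(13.8 × (13.8-8.5))
Wq = 8.5/(13.8 × 5.30)
Wq = 0.1162 hours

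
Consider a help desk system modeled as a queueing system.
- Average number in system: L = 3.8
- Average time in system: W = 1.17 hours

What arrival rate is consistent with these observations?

Little's Law: L = λW, so λ = L/W
λ = 3.8/1.17 = 3.2479 tickets/hour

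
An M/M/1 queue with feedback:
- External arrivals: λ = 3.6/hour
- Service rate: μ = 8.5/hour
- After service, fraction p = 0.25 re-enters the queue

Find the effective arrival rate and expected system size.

Effective arrival rate: λ_eff = λ/(1-p) = 3.6/(1-0.25) = 3.6/0.75 = 4.8000
ρ = λ_eff/μ = 4.8000/8.5 = 0.5647
L = ρ/(1-ρ) = 0.5647/(1-0.5647) = 1.2973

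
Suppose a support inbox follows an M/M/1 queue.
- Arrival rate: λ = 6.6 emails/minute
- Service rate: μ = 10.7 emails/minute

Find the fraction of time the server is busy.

Server utilization: ρ = λ/μ
ρ = 6.6/10.7 = 0.6168
The server is busy 61.68% of the time.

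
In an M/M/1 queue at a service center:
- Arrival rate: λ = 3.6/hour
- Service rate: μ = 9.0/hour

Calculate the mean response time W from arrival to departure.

First, compute utilization: ρ = λ/μ = 3.6/9.0 = 0.4000
For M/M/1: W = 1/(μ-λ)
W = 1/(9.0-3.6) = 1/5.40
W = 0.1852 hours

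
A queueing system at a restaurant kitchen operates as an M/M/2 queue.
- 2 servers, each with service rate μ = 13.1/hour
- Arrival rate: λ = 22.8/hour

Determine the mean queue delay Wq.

Traffic intensity: ρ = λ/(cμ) = 22.8/(2×13.1) = 0.8702
Since ρ = 0.8702 < 1, system is stable.
Offered load a = λ/μ = cρ = 22.8/13.1 = 1.7405
P₀ = [ Σₙ₌₀^1 aⁿ/n! + a^2/(2!(1-ρ)) ]⁻¹
Σ = a^0/0! + a^1/1! = 1.0000 + 1.7405 = 2.7405
a^2/(2!(1-ρ)) = 3.02919/(2 × 0.129771) = 11.6713
P₀ = 1/(2.7405 + 11.6713) = 0.06939
Lq = P₀·a^2·ρ / (2!(1-ρ)²) = 0.0693878 × 3.02919 × 0.870229 / (2 × 0.0168405) = 5.4307
Wq = Lq/λ = 5.4307/22.8 = 0.2382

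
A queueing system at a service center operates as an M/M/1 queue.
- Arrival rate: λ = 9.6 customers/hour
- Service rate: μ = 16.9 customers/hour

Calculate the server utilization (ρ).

Server utilization: ρ = λ/μ
ρ = 9.6/16.9 = 0.5680
The server is busy 56.80% of the time.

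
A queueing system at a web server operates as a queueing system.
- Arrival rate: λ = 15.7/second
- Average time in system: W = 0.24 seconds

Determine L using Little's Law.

Little's Law: L = λW
L = 15.7 × 0.24 = 3.7680 requests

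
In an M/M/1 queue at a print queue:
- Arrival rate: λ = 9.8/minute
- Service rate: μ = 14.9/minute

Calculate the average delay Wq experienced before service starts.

First, compute utilization: ρ = λ/μ = 9.8/14.9 = 0.6577
For M/M/1: Wq = λ/(μ(μ-λ))
Wq = 9.8/(14.9 × (14.9-9.8))
Wq = 9.8/(14.9 × 5.10)
Wq = 0.1290 minutes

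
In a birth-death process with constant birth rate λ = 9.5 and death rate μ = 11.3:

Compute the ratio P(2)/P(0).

For constant rates: P(n)/P(0) = (λ/μ)^n
P(2)/P(0) = (9.5/11.3)^2 = 0.8407^2 = 0.7068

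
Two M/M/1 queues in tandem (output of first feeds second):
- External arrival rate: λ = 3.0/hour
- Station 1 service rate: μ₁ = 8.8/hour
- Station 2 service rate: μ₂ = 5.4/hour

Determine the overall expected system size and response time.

By Jackson's theorem, each station behaves as independent M/M/1.
Station 1: ρ₁ = 3.0/8.8 = 0.3409, L₁ = ρ₁/(1-ρ₁) = λ/(μ₁-λ) = 3.0/5.80 = 0.5172
Station 2: ρ₂ = 3.0/5.4 = 0.5556, L₂ = ρ₂/(1-ρ₂) = λ/(μ₂-λ) = 3.0/2.40 = 1.2500
Total: L = L₁ + L₂ = 0.5172 + 1.2500 = 1.7672
W = L/λ = 1.7672/3.0 = 0.5891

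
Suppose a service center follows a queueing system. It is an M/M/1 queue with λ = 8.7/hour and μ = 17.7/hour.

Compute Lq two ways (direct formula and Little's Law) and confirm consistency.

Method 1 (direct): Lq = λ²/(μ(μ-λ)) = 75.69/(17.7 × 9.00) = 0.4751

Method 2 (Little's Law):
W = 1/(μ-λ) = 1/9.00 = 0.11111
Wq = W - 1/μ = 0.11111 - 0.056497 = 0.05461
Lq = λWq = 8.7 × 0.05461 = 0.4751 ✔ (matches Method 1)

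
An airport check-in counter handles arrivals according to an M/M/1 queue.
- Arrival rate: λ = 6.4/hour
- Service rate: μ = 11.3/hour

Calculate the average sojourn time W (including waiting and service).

First, compute utilization: ρ = λ/μ = 6.4/11.3 = 0.5664
For M/M/1: W = 1/(μ-λ)
W = 1/(11.3-6.4) = 1/4.90
W = 0.2041 hours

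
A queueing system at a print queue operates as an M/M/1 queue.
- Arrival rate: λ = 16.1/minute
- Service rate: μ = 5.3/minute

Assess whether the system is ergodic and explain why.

Stability requires ρ = λ/(cμ) < 1
ρ = 16.1/(1 × 5.3) = 16.1/5.30 = 3.0377
Since 3.0377 ≥ 1, the system is UNSTABLE.
Queue grows without bound. Need μ > λ = 16.1.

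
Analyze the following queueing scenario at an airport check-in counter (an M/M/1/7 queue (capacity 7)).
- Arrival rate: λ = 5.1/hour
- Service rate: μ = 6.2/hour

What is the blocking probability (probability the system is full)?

ρ = λ/μ = 5.1/6.2 = 0.82258
P₀ = (1-ρ)/(1-ρ^(K+1)) = (1-0.82258)/(1-0.82258^8) = 0.17742/0.79038 = 0.2245
P_K = P₀×ρ^K = 0.2245 × 0.82258^7 = 0.2245 × 0.2548 = 0.05720
Blocking probability = 5.72%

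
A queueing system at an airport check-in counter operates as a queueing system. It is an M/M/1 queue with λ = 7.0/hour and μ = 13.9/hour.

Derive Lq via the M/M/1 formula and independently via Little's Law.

Method 1 (direct): Lq = λ²/(μ(μ-λ)) = 49.00/(13.9 × 6.90) = 0.5109

Method 2 (Little's Law):
W = 1/(μ-λ) = 1/6.90 = 0.14493
Wq = W - 1/μ = 0.14493 - 0.071942 = 0.07299
Lq = λWq = 7.0 × 0.07299 = 0.5109 ✔ (matches Method 1)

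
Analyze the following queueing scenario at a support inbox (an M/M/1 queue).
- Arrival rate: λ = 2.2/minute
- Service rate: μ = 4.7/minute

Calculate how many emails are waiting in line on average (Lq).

ρ = λ/μ = 2.2/4.7 = 0.4681
For M/M/1: Lq = λ²/(μ(μ-λ))
Lq = 4.84/(4.7 × 2.50)
Lq = 0.4119 emails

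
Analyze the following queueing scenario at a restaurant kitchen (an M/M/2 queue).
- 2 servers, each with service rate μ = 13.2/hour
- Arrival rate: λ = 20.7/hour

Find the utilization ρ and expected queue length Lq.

Traffic intensity: ρ = λ/(cμ) = 20.7/(2×13.2) = 0.7841
Since ρ = 0.7841 < 1, system is stable.
Offered load a = λ/μ = cρ = 20.7/13.2 = 1.5682
P₀ = [ Σₙ₌₀^1 aⁿ/n! + a^2/(2!(1-ρ)) ]⁻¹
Σ = a^0/0! + a^1/1! = 1.0000 + 1.5682 = 2.5682
a^2/(2!(1-ρ)) = 2.4592/(2 × 0.21591) = 5.6950
P₀ = 1/(2.5682 + 5.6950) = 0.1210
Lq = P₀·a^2·ρ / (2!(1-ρ)²) = 0.12102 × 2.4592 × 0.78409 / (2 × 0.046617) = 2.5029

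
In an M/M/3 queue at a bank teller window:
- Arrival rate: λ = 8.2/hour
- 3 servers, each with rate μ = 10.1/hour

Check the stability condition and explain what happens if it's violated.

Stability requires ρ = λ/(cμ) < 1
ρ = 8.2/(3 × 10.1) = 8.2/30.30 = 0.2706
Since 0.2706 < 1, the system is STABLE.
The servers are busy 27.06% of the time.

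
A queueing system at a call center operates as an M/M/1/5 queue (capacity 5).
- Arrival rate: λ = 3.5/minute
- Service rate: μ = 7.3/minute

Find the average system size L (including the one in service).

ρ = λ/μ = 3.5/7.3 = 0.479452
P₀ = (1-ρ)/(1-ρ^(K+1)) = (1-0.479452)/(1-0.479452^6) = 0.5205/0.9879 = 0.5269
P_K = P₀×ρ^K = 0.5269 × 0.479452^5 = 0.5269 × 0.02534 = 0.01335
L = ρ[1 - (K+1)ρ^K + Kρ^(K+1)] / [(1-ρ)(1-ρ^(K+1))]
L = 0.479452 × (1 - 6×0.02534 + 5×0.01215) / ((1 - 0.479452) × (1 - 0.01215)) = 0.8473 calls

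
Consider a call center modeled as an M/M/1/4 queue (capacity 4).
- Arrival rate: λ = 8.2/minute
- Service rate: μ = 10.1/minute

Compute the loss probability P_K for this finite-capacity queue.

ρ = λ/μ = 8.2/10.1 = 0.81188
P₀ = (1-ρ)/(1-ρ^(K+1)) = (1-0.81188)/(1-0.81188^5) = 0.1881/0.6473 = 0.2906
P_K = P₀×ρ^K = 0.2906 × 0.81188^4 = 0.2906 × 0.4345 = 0.1263
Blocking probability = 12.63%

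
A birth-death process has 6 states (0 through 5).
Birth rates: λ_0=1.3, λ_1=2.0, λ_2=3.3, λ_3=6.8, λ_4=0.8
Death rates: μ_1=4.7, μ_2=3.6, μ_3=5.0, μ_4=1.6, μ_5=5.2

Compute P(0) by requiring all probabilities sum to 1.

Ratios P(n)/P(0) = (λ₀···λₙ₋₁)/(μ₁···μₙ):
P(1)/P(0) = (1.3)/(4.7) = 0.27660
P(2)/P(0) = (1.3×2.0)/(4.7×3.6) = 0.15366
P(3)/P(0) = (1.3×2.0×3.3)/(4.7×3.6×5.0) = 0.10142
P(4)/P(0) = (1.3×2.0×3.3×6.8)/(4.7×3.6×5.0×1.6) = 0.43103
P(5)/P(0) = (1.3×2.0×3.3×6.8×0.8)/(4.7×3.6×5.0×1.6×5.2) = 0.066312

Normalization: ∑ P(n) = 1
P(0) × (1.0000 + 0.27660 + 0.15366 + 0.10142 + 0.43103 + 0.066312) = 1
P(0) × 2.02902 = 1
P(0) = 1/2.02902 = 0.4928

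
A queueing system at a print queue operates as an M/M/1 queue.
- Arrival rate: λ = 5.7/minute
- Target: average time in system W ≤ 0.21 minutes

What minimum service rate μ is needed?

For M/M/1: W = 1/(μ-λ)
Need W ≤ 0.21, so 1/(μ-λ) ≤ 0.21
μ - λ ≥ 1/0.21 = 4.7619
μ ≥ 5.7 + 4.7619 = 10.4619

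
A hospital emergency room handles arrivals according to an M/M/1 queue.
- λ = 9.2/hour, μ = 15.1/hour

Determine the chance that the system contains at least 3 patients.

ρ = λ/μ = 9.2/15.1 = 0.6093
P(N ≥ n) = ρⁿ
P(N ≥ 3) = 0.6093^3
P(N ≥ 3) = 0.2262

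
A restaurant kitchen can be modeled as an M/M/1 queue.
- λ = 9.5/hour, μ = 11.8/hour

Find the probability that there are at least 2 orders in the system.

ρ = λ/μ = 9.5/11.8 = 0.8051
P(N ≥ n) = ρⁿ
P(N ≥ 2) = 0.8051^2
P(N ≥ 2) = 0.6482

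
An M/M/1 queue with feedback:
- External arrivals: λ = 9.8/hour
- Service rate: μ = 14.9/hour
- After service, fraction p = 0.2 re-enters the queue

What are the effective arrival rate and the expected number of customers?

Effective arrival rate: λ_eff = λ/(1-p) = 9.8/(1-0.2) = 9.8/0.80 = 12.2500
ρ = λ_eff/μ = 12.2500/14.9 = 0.8221477
L = ρ/(1-ρ) = 0.8221477/(1-0.8221477) = 4.6226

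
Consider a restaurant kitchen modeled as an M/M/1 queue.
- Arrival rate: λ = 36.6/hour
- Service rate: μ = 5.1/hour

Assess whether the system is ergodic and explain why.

Stability requires ρ = λ/(cμ) < 1
ρ = 36.6/(1 × 5.1) = 36.6/5.10 = 7.1765
Since 7.1765 ≥ 1, the system is UNSTABLE.
Queue grows without bound. Need μ > λ = 36.6.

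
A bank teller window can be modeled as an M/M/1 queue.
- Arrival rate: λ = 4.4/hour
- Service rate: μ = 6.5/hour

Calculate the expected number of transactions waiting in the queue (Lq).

ρ = λ/μ = 4.4/6.5 = 0.6769
For M/M/1: Lq = λ²/(μ(μ-λ))
Lq = 19.36/(6.5 × 2.10)
Lq = 1.4183 transactions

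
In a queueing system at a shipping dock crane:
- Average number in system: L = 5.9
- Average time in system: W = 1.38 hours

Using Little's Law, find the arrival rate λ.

Little's Law: L = λW, so λ = L/W
λ = 5.9/1.38 = 4.2754 containers/hour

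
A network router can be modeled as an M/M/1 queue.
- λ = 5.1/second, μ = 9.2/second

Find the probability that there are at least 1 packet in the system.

ρ = λ/μ = 5.1/9.2 = 0.5543
P(N ≥ n) = ρⁿ
P(N ≥ 1) = 0.5543^1
P(N ≥ 1) = 0.5543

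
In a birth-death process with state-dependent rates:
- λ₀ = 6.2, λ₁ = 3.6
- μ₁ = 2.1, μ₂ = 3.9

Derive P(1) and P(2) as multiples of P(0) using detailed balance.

Balance equations:
State 0: λ₀P₀ = μ₁P₁ → P₁ = (λ₀/μ₁)P₀ = (6.2/2.1)P₀ = 2.9524P₀
State 1: P₂ = (λ₀λ₁)/(μ₁μ₂)P₀ = (6.2×3.6)/(2.1×3.9)P₀ = 2.7253P₀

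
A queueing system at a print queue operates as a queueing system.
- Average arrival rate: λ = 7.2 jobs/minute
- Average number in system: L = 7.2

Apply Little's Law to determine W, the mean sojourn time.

Little's Law: L = λW, so W = L/λ
W = 7.2/7.2 = 1.0000 minutes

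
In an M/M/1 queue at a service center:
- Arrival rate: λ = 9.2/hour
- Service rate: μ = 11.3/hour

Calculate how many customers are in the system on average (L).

ρ = λ/μ = 9.2/11.3 = 0.8142
For M/M/1: L = λ/(μ-λ)
L = 9.2/(11.3-9.2) = 9.2/2.10
L = 4.3810 customers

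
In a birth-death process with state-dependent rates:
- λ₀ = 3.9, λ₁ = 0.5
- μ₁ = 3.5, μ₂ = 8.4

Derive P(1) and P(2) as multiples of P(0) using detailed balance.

Balance equations:
State 0: λ₀P₀ = μ₁P₁ → P₁ = (λ₀/μ₁)P₀ = (3.9/3.5)P₀ = 1.1143P₀
State 1: P₂ = (λ₀λ₁)/(μ₁μ₂)P₀ = (3.9×0.5)/(3.5×8.4)P₀ = 0.06633P₀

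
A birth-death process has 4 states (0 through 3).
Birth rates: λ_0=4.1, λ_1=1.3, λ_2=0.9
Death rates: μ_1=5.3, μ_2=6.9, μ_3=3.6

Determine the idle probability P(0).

Ratios P(n)/P(0) = (λ₀···λₙ₋₁)/(μ₁···μₙ):
P(1)/P(0) = (4.1)/(5.3) = 0.77358
P(2)/P(0) = (4.1×1.3)/(5.3×6.9) = 0.14575
P(3)/P(0) = (4.1×1.3×0.9)/(5.3×6.9×3.6) = 0.036437

Normalization: ∑ P(n) = 1
P(0) × (1.0000 + 0.77358 + 0.14575 + 0.036437) = 1
P(0) × 1.9558 = 1
P(0) = 1/1.9558 = 0.5113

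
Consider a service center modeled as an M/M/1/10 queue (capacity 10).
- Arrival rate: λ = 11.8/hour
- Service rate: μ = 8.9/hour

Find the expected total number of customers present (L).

ρ = λ/μ = 11.8/8.9 = 1.32584
P₀ = (1-ρ)/(1-ρ^(K+1)) = (1-1.32584)/(1-1.32584^11) = -0.3258/-21.2537 = 0.01533
P_K = P₀×ρ^K = 0.01533 × 1.32584^10 = 0.01533 × 16.7846 = 0.2573
L = ρ[1 - (K+1)ρ^K + Kρ^(K+1)] / [(1-ρ)(1-ρ^(K+1))]
L = 1.32584 × (1 - 11×16.7846 + 10×22.2537) / ((1 - 1.32584) × (1 - 22.2537)) = 7.4486 customers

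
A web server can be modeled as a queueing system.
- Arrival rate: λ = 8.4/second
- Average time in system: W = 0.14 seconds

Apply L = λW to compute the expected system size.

Little's Law: L = λW
L = 8.4 × 0.14 = 1.1760 requests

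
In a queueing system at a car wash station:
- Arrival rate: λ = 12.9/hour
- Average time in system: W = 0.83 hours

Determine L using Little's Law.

Little's Law: L = λW
L = 12.9 × 0.83 = 10.7070 cars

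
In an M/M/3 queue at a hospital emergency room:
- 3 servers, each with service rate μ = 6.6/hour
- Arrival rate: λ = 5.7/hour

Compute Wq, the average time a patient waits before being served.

Traffic intensity: ρ = λ/(cμ) = 5.7/(3×6.6) = 0.2879
Since ρ = 0.2879 < 1, system is stable.
Offered load a = λ/μ = cρ = 5.7/6.6 = 0.8636
P₀ = [ Σₙ₌₀^2 aⁿ/n! + a^3/(3!(1-ρ)) ]⁻¹
Σ = a^0/0! + a^1/1! + a^2/2! = 1.0000 + 0.86364 + 0.37293 = 2.2366
a^3/(3!(1-ρ)) = 0.6442/(6 × 0.7121) = 0.1508
P₀ = 1/(2.2366 + 0.1508) = 0.4189
Lq = P₀·a^3·ρ / (3!(1-ρ)²) = 0.4189 × 0.6442 × 0.2879 / (6 × 0.5071) = 0.02553
Wq = Lq/λ = 0.02553/5.7 = 0.004479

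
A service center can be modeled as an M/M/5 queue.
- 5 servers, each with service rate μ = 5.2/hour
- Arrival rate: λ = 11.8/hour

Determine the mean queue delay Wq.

Traffic intensity: ρ = λ/(cμ) = 11.8/(5×5.2) = 0.4538
Since ρ = 0.4538 < 1, system is stable.
Offered load a = λ/μ = cρ = 11.8/5.2 = 2.2692
P₀ = [ Σₙ₌₀^4 aⁿ/n! + a^5/(5!(1-ρ)) ]⁻¹
Σ = a^0/0! + a^1/1! + a^2/2! + a^3/3! + a^4/4! = 1.0000 + 2.2692 + 2.5747 + 1.9475 + 1.1049 = 8.8963
a^5/(5!(1-ρ)) = 60.1718/(120 × 0.54615) = 0.9181
P₀ = 1/(8.8963 + 0.9181) = 0.1019
Lq = P₀·a^5·ρ / (5!(1-ρ)²) = 0.10189 × 60.1718 × 0.45385 / (120 × 0.29828) = 0.07774
Wq = Lq/λ = 0.07774/11.8 = 0.006588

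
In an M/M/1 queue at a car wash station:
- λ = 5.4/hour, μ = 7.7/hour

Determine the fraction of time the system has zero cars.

ρ = λ/μ = 5.4/7.7 = 0.7013
P(0) = 1 - ρ = 1 - 0.7013 = 0.2987
The server is idle 29.87% of the time.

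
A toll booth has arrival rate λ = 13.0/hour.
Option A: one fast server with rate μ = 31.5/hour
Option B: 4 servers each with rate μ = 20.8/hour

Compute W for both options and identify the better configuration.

Option A: single server μ = 31.5 (M/M/1)
  ρ_A = 13.0/31.5 = 0.4127
  W_A = 1/(μ-λ) = 1/(31.5-13.0) = 1/18.50 = 0.05405

Option B: 4 servers μ = 20.8 (M/M/4)
  ρ_B = λ/(cμ) = 13.0/(4×20.8) = 0.1562
  Offered load a = λ/μ = cρ = 13.0/20.8 = 0.6250
  P₀ = [ Σₙ₌₀^3 aⁿ/n! + a^4/(4!(1-ρ)) ]⁻¹
  Σ = a^0/0! + a^1/1! + a^2/2! + a^3/3! = 1.0000 + 0.6250 + 0.1953 + 0.04069 = 1.8610
  a^4/(4!(1-ρ)) = 0.1526/(24 × 0.8438) = 0.007535
  P₀ = 1/(1.8610 + 0.007535) = 0.5352
  Lq = P₀·a^4·ρ / (4!(1-ρ)²) = 0.53518 × 0.15259 × 0.15625 / (24 × 0.71191) = 0.0007468
  Wq_B = Lq/λ = 0.0007468/13.0 = 0.000057446
  W_B = Wq_B + 1/μ = 0.000057446 + 0.048077 = 0.04813

Since W_B = 0.04813 < W_A = 0.05405, Option B (multiple servers) has the shorter time in system.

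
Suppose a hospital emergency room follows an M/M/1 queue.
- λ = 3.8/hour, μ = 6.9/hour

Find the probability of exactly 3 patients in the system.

ρ = λ/μ = 3.8/6.9 = 0.5507
P(n) = (1-ρ)ρⁿ
P(3) = (1-0.5507) × 0.5507^3
P(3) = 0.44930 × 0.16701
P(3) = 0.07504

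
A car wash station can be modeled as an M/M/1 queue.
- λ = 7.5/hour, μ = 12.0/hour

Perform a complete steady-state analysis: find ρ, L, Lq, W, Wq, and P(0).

Step 1: ρ = λ/μ = 7.5/12.0 = 0.6250
Step 2: L = λ/(μ-λ) = 7.5/4.50 = 1.6667
Step 3: Lq = λ²/(μ(μ-λ)) = 56.25/(12.0×4.50) = 1.0417
Step 4: W = 1/(μ-λ) = 1/4.50 = 0.222222
Step 5: Wq = λ/(μ(μ-λ)) = 7.5/(12.0×4.50) = 0.1389
Step 6: P(0) = 1-ρ = 0.3750
Verify: L = λW = 7.5×0.222222 = 1.6667 ✔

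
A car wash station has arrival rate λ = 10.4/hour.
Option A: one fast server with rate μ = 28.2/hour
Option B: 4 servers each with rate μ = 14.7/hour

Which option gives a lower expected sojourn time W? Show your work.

Option A: single server μ = 28.2 (M/M/1)
  ρ_A = 10.4/28.2 = 0.3688
  W_A = 1/(μ-λ) = 1/(28.2-10.4) = 1/17.80 = 0.05618

Option B: 4 servers μ = 14.7 (M/M/4)
  ρ_B = λ/(cμ) = 10.4/(4×14.7) = 0.1769
  Offered load a = λ/μ = cρ = 10.4/14.7 = 0.7075
  P₀ = [ Σₙ₌₀^3 aⁿ/n! + a^4/(4!(1-ρ)) ]⁻¹
  Σ = a^0/0! + a^1/1! + a^2/2! + a^3/3! = 1.0000 + 0.7075 + 0.2503 + 0.05902 = 2.0168
  a^4/(4!(1-ρ)) = 0.2505/(24 × 0.8231) = 0.01268
  P₀ = 1/(2.0168 + 0.01268) = 0.4927
  Lq = P₀·a^4·ρ / (4!(1-ρ)²) = 0.4927 × 0.2505 × 0.1769 / (24 × 0.6775) = 0.001343
  Wq_B = Lq/λ = 0.001343/10.4 = 0.0001291
  W_B = Wq_B + 1/μ = 0.0001291 + 0.06803 = 0.06816

Since W_A = 0.05618 < W_B = 0.06816, Option A (single fast server) has the shorter time in system.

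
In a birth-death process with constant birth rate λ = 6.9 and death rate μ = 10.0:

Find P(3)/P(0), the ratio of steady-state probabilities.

For constant rates: P(n)/P(0) = (λ/μ)^n
P(3)/P(0) = (6.9/10.0)^3 = 0.6900^3 = 0.3285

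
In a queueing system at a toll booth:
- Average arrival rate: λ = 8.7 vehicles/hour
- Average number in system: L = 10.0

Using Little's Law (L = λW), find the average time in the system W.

Little's Law: L = λW, so W = L/λ
W = 10.0/8.7 = 1.1494 hours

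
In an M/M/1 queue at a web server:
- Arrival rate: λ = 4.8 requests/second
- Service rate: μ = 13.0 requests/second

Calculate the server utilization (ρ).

Server utilization: ρ = λ/μ
ρ = 4.8/13.0 = 0.3692
The server is busy 36.92% of the time.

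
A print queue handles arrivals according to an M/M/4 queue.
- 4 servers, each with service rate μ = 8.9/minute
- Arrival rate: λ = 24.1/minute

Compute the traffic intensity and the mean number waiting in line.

Traffic intensity: ρ = λ/(cμ) = 24.1/(4×8.9) = 0.6770
Since ρ = 0.6770 < 1, system is stable.
Offered load a = λ/μ = cρ = 24.1/8.9 = 2.7079
P₀ = [ Σₙ₌₀^3 aⁿ/n! + a^4/(4!(1-ρ)) ]⁻¹
Σ = a^0/0! + a^1/1! + a^2/2! + a^3/3! = 1.00000 + 2.70787 + 3.66627 + 3.30925 = 10.6834
a^4/(4!(1-ρ)) = 53.7661/(24 × 0.323034) = 6.9350
P₀ = 1/(10.6834 + 6.9350) = 0.05676
Lq = P₀·a^4·ρ / (4!(1-ρ)²) = 0.056759 × 53.7661 × 0.67697 / (24 × 0.10435) = 0.8249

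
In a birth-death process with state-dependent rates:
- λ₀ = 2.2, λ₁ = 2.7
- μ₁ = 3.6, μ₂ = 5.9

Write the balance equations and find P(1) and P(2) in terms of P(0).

Balance equations:
State 0: λ₀P₀ = μ₁P₁ → P₁ = (λ₀/μ₁)P₀ = (2.2/3.6)P₀ = 0.6111P₀
State 1: P₂ = (λ₀λ₁)/(μ₁μ₂)P₀ = (2.2×2.7)/(3.6×5.9)P₀ = 0.2797P₀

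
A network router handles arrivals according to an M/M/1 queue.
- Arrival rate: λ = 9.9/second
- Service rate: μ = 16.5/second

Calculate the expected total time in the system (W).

First, compute utilization: ρ = λ/μ = 9.9/16.5 = 0.6000
For M/M/1: W = 1/(μ-λ)
W = 1/(16.5-9.9) = 1/6.60
W = 0.1515 seconds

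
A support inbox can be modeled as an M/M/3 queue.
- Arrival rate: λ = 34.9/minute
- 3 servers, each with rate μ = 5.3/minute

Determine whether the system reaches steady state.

Stability requires ρ = λ/(cμ) < 1
ρ = 34.9/(3 × 5.3) = 34.9/15.90 = 2.1950
Since 2.1950 ≥ 1, the system is UNSTABLE.
Need c > λ/μ = 34.9/5.3 = 6.58.
Minimum servers needed: c = 7.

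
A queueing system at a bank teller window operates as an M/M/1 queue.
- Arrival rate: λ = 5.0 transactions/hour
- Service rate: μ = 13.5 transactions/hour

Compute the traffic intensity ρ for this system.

Server utilization: ρ = λ/μ
ρ = 5.0/13.5 = 0.3704
The server is busy 37.04% of the time.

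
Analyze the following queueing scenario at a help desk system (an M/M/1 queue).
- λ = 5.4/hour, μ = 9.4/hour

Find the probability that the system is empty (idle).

ρ = λ/μ = 5.4/9.4 = 0.5745
P(0) = 1 - ρ = 1 - 0.5745 = 0.4255
The server is idle 42.55% of the time.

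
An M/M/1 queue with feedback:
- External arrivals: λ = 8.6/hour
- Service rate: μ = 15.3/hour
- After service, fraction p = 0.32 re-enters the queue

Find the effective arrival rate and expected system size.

Effective arrival rate: λ_eff = λ/(1-p) = 8.6/(1-0.32) = 8.6/0.68 = 12.64706
ρ = λ_eff/μ = 12.64706/15.3 = 0.826605
L = ρ/(1-ρ) = 0.826605/(1-0.826605) = 4.7672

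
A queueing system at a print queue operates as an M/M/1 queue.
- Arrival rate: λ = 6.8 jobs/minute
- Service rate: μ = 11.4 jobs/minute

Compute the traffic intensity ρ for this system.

Server utilization: ρ = λ/μ
ρ = 6.8/11.4 = 0.5965
The server is busy 59.65% of the time.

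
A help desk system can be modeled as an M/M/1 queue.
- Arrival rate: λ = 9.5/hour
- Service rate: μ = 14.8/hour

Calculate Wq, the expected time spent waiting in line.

First, compute utilization: ρ = λ/μ = 9.5/14.8 = 0.6419
For M/M/1: Wq = λ/(μ(μ-λ))
Wq = 9.5/(14.8 × (14.8-9.5))
Wq = 9.5/(14.8 × 5.30)
Wq = 0.1211 hours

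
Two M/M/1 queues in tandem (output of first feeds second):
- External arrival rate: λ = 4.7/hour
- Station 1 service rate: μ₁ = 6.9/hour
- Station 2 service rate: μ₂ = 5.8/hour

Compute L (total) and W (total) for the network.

By Jackson's theorem, each station behaves as independent M/M/1.
Station 1: ρ₁ = 4.7/6.9 = 0.6812, L₁ = ρ₁/(1-ρ₁) = λ/(μ₁-λ) = 4.7/2.20 = 2.1364
Station 2: ρ₂ = 4.7/5.8 = 0.8103, L₂ = ρ₂/(1-ρ₂) = λ/(μ₂-λ) = 4.7/1.10 = 4.2727
Total: L = L₁ + L₂ = 2.1364 + 4.2727 = 6.4091
W = L/λ = 6.4091/4.7 = 1.3636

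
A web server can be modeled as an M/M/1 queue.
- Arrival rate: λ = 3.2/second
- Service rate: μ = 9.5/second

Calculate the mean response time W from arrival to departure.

First, compute utilization: ρ = λ/μ = 3.2/9.5 = 0.3368
For M/M/1: W = 1/(μ-λ)
W = 1/(9.5-3.2) = 1/6.30
W = 0.1587 seconds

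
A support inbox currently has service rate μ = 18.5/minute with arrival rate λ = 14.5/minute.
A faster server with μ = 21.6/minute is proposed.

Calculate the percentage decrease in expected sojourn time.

System 1: ρ₁ = 14.5/18.5 = 0.7838, W₁ = 1/(18.5-14.5) = 0.25000
System 2: ρ₂ = 14.5/21.6 = 0.6713, W₂ = 1/(21.6-14.5) = 0.14085
Improvement: (W₁-W₂)/W₁ = (0.25000-0.14085)/0.25000 = 43.66%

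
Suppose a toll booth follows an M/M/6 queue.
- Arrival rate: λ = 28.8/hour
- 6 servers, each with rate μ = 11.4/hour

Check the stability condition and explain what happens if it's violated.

Stability requires ρ = λ/(cμ) < 1
ρ = 28.8/(6 × 11.4) = 28.8/68.40 = 0.4211
Since 0.4211 < 1, the system is STABLE.
The servers are busy 42.11% of the time.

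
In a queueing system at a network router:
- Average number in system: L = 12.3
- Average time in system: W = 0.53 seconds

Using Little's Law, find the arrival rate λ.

Little's Law: L = λW, so λ = L/W
λ = 12.3/0.53 = 23.2075 packets/second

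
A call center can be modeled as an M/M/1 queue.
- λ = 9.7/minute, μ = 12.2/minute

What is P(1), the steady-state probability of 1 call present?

ρ = λ/μ = 9.7/12.2 = 0.7951
P(n) = (1-ρ)ρⁿ
P(1) = (1-0.7951) × 0.7951^1
P(1) = 0.2049 × 0.7951
P(1) = 0.1629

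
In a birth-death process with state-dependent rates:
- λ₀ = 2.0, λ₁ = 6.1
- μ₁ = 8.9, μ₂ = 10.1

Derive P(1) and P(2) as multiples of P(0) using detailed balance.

Balance equations:
State 0: λ₀P₀ = μ₁P₁ → P₁ = (λ₀/μ₁)P₀ = (2.0/8.9)P₀ = 0.2247P₀
State 1: P₂ = (λ₀λ₁)/(μ₁μ₂)P₀ = (2.0×6.1)/(8.9×10.1)P₀ = 0.1357P₀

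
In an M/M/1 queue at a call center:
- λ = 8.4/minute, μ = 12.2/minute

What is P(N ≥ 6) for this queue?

ρ = λ/μ = 8.4/12.2 = 0.6885
P(N ≥ n) = ρⁿ
P(N ≥ 6) = 0.6885^6
P(N ≥ 6) = 0.1065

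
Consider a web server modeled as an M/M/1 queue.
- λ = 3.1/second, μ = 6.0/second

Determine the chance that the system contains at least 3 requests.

ρ = λ/μ = 3.1/6.0 = 0.5167
P(N ≥ n) = ρⁿ
P(N ≥ 3) = 0.5167^3
P(N ≥ 3) = 0.1379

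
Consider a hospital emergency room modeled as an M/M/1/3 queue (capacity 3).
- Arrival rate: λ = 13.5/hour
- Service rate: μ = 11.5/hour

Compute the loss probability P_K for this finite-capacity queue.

ρ = λ/μ = 13.5/11.5 = 1.1739
P₀ = (1-ρ)/(1-ρ^(K+1)) = (1-1.1739)/(1-1.1739^4) = -0.1739/-0.8990 = 0.1934
P_K = P₀×ρ^K = 0.1934 × 1.1739^3 = 0.1934 × 1.6177 = 0.3129
Blocking probability = 31.29%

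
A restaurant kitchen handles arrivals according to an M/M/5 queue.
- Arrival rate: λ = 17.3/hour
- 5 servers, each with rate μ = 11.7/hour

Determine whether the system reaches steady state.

Stability requires ρ = λ/(cμ) < 1
ρ = 17.3/(5 × 11.7) = 17.3/58.50 = 0.2957
Since 0.2957 < 1, the system is STABLE.
The servers are busy 29.57% of the time.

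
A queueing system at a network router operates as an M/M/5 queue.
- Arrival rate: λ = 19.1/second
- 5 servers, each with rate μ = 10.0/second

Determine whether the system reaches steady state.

Stability requires ρ = λ/(cμ) < 1
ρ = 19.1/(5 × 10.0) = 19.1/50.00 = 0.3820
Since 0.3820 < 1, the system is STABLE.
The servers are busy 38.20% of the time.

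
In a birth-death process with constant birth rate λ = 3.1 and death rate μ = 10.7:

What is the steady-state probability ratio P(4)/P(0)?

For constant rates: P(n)/P(0) = (λ/μ)^n
P(4)/P(0) = (3.1/10.7)^4 = 0.2897196^4 = 0.007045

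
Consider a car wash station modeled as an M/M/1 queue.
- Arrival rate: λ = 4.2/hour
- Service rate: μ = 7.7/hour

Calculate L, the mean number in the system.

ρ = λ/μ = 4.2/7.7 = 0.5455
For M/M/1: L = λ/(μ-λ)
L = 4.2/(7.7-4.2) = 4.2/3.50
L = 1.2000 cars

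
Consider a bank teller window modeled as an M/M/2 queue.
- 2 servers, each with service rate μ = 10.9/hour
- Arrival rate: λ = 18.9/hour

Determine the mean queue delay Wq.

Traffic intensity: ρ = λ/(cμ) = 18.9/(2×10.9) = 0.8670
Since ρ = 0.8670 < 1, system is stable.
Offered load a = λ/μ = cρ = 18.9/10.9 = 1.7339
P₀ = [ Σₙ₌₀^1 aⁿ/n! + a^2/(2!(1-ρ)) ]⁻¹
Σ = a^0/0! + a^1/1! = 1.0000 + 1.7339 = 2.7339
a^2/(2!(1-ρ)) = 3.0066/(2 × 0.13303) = 11.3005
P₀ = 1/(2.7339 + 11.3005) = 0.07125
Lq = P₀·a^2·ρ / (2!(1-ρ)²) = 0.0712531 × 3.00657 × 0.866972 / (2 × 0.0176963) = 5.2477
Wq = Lq/λ = 5.2477/18.9 = 0.2777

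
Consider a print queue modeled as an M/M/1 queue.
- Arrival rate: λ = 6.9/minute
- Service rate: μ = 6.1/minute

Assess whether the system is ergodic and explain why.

Stability requires ρ = λ/(cμ) < 1
ρ = 6.9/(1 × 6.1) = 6.9/6.10 = 1.1311
Since 1.1311 ≥ 1, the system is UNSTABLE.
Queue grows without bound. Need μ > λ = 6.9.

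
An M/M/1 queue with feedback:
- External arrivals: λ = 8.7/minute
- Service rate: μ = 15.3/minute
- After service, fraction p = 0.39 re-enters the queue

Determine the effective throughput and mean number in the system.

Effective arrival rate: λ_eff = λ/(1-p) = 8.7/(1-0.39) = 8.7/0.61 = 14.262295
ρ = λ_eff/μ = 14.262295/15.3 = 0.9321761
L = ρ/(1-ρ) = 0.9321761/(1-0.9321761) = 13.7441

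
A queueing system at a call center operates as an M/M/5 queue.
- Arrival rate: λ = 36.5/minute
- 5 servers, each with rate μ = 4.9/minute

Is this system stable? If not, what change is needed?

Stability requires ρ = λ/(cμ) < 1
ρ = 36.5/(5 × 4.9) = 36.5/24.50 = 1.4898
Since 1.4898 ≥ 1, the system is UNSTABLE.
Need c > λ/μ = 36.5/4.9 = 7.45.
Minimum servers needed: c = 8.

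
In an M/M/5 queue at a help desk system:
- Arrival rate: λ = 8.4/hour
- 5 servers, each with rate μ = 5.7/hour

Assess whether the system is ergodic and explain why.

Stability requires ρ = λ/(cμ) < 1
ρ = 8.4/(5 × 5.7) = 8.4/28.50 = 0.2947
Since 0.2947 < 1, the system is STABLE.
The servers are busy 29.47% of the time.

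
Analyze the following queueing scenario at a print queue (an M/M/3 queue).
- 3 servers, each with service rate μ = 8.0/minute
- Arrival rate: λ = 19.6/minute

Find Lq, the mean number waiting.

Traffic intensity: ρ = λ/(cμ) = 19.6/(3×8.0) = 0.8167
Since ρ = 0.8167 < 1, system is stable.
Offered load a = λ/μ = cρ = 19.6/8.0 = 2.4500
P₀ = [ Σₙ₌₀^2 aⁿ/n! + a^3/(3!(1-ρ)) ]⁻¹
Σ = a^0/0! + a^1/1! + a^2/2! = 1.0000 + 2.4500 + 3.0013 = 6.4513
a^3/(3!(1-ρ)) = 14.7061/(6 × 0.183333) = 13.3692
P₀ = 1/(6.4513 + 13.3692) = 0.05045
Lq = P₀·a^3·ρ / (3!(1-ρ)²) = 0.05045 × 14.7061 × 0.8167 / (6 × 0.03361) = 3.0047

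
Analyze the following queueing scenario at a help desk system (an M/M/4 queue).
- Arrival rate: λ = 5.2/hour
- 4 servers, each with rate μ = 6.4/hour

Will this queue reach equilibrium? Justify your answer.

Stability requires ρ = λ/(cμ) < 1
ρ = 5.2/(4 × 6.4) = 5.2/25.60 = 0.2031
Since 0.2031 < 1, the system is STABLE.
The servers are busy 20.31% of the time.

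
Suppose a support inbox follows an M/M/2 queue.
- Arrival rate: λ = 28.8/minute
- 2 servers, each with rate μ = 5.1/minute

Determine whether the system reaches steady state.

Stability requires ρ = λ/(cμ) < 1
ρ = 28.8/(2 × 5.1) = 28.8/10.20 = 2.8235
Since 2.8235 ≥ 1, the system is UNSTABLE.
Need c > λ/μ = 28.8/5.1 = 5.65.
Minimum servers needed: c = 6.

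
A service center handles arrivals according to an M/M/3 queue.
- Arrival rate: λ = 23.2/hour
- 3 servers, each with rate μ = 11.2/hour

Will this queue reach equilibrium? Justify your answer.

Stability requires ρ = λ/(cμ) < 1
ρ = 23.2/(3 × 11.2) = 23.2/33.60 = 0.6905
Since 0.6905 < 1, the system is STABLE.
The servers are busy 69.05% of the time.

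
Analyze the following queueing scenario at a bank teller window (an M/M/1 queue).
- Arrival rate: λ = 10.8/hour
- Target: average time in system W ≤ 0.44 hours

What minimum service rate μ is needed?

For M/M/1: W = 1/(μ-λ)
Need W ≤ 0.44, so 1/(μ-λ) ≤ 0.44
μ - λ ≥ 1/0.44 = 2.2727
μ ≥ 10.8 + 2.2727 = 13.0727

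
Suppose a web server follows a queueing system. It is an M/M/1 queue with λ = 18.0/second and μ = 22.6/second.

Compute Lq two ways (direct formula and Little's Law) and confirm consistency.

Method 1 (direct): Lq = λ²/(μ(μ-λ)) = 324.00/(22.6 × 4.60) = 3.1166

Method 2 (Little's Law):
W = 1/(μ-λ) = 1/4.60 = 0.2173913
Wq = W - 1/μ = 0.2173913 - 0.04424779 = 0.173144
Lq = λWq = 18.0 × 0.173144 = 3.1166 ✔ (matches Method 1)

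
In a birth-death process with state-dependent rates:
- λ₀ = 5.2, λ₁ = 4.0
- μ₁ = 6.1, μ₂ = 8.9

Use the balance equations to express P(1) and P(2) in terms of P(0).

Balance equations:
State 0: λ₀P₀ = μ₁P₁ → P₁ = (λ₀/μ₁)P₀ = (5.2/6.1)P₀ = 0.8525P₀
State 1: P₂ = (λ₀λ₁)/(μ₁μ₂)P₀ = (5.2×4.0)/(6.1×8.9)P₀ = 0.3831P₀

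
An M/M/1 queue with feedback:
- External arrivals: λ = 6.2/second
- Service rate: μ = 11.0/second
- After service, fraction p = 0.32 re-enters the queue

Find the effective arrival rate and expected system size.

Effective arrival rate: λ_eff = λ/(1-p) = 6.2/(1-0.32) = 6.2/0.68 = 9.1176471
ρ = λ_eff/μ = 9.1176471/11.0 = 0.82887701
L = ρ/(1-ρ) = 0.82887701/(1-0.82887701) = 4.8438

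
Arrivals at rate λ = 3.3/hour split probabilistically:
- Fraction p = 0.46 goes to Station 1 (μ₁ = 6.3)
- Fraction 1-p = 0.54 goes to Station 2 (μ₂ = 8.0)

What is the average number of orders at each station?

Effective rates: λ₁ = 3.3×0.46 = 1.518, λ₂ = 3.3×0.54 = 1.782
Station 1: ρ₁ = 1.518/6.3 = 0.24095, L₁ = ρ₁/(1-ρ₁) = 0.24095/(1-0.24095) = 0.3174
Station 2: ρ₂ = 1.782/8.0 = 0.22275, L₂ = ρ₂/(1-ρ₂) = 0.22275/(1-0.22275) = 0.2866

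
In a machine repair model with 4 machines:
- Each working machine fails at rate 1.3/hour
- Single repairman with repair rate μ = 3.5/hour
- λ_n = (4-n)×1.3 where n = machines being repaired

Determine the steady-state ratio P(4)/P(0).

P(4)/P(0) = ∏_{i=0}^{4-1} λ_i/μ_{i+1}
= (4-0)×1.3/3.5 × (4-1)×1.3/3.5 × (4-2)×1.3/3.5 × (4-3)×1.3/3.5
= 0.4568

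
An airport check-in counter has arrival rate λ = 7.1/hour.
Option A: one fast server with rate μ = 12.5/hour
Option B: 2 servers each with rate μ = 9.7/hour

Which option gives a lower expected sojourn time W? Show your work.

Option A: single server μ = 12.5 (M/M/1)
  ρ_A = 7.1/12.5 = 0.5680
  W_A = 1/(μ-λ) = 1/(12.5-7.1) = 1/5.40 = 0.1852

Option B: 2 servers μ = 9.7 (M/M/2)
  ρ_B = λ/(cμ) = 7.1/(2×9.7) = 0.3660
  Offered load a = λ/μ = cρ = 7.1/9.7 = 0.7320
  P₀ = [ Σₙ₌₀^1 aⁿ/n! + a^2/(2!(1-ρ)) ]⁻¹
  Σ = a^0/0! + a^1/1! = 1.0000 + 0.7320 = 1.7320
  a^2/(2!(1-ρ)) = 0.53576/(2 × 0.63402) = 0.4225
  P₀ = 1/(1.73196 + 0.422513) = 0.4642
  Lq = P₀·a^2·ρ / (2!(1-ρ)²) = 0.4642 × 0.5358 × 0.3660 / (2 × 0.4020) = 0.1132
  Wq_B = Lq/λ = 0.1132/7.1 = 0.01594
  W_B = Wq_B + 1/μ = 0.01594 + 0.1031 = 0.1190

Since W_B = 0.1190 < W_A = 0.1852, Option B (multiple servers) has the shorter time in system.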